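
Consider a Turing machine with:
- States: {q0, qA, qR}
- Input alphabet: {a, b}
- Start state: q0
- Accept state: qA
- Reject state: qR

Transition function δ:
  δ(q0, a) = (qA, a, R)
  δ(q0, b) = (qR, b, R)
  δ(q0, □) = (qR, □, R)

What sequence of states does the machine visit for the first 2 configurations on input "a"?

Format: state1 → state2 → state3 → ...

Execution trace:
Initial: [q0]a
Step 1: δ(q0, a) = (qA, a, R) → a[qA]□

The machine reaches the accept state qA and halts.

State sequence: q0 → qA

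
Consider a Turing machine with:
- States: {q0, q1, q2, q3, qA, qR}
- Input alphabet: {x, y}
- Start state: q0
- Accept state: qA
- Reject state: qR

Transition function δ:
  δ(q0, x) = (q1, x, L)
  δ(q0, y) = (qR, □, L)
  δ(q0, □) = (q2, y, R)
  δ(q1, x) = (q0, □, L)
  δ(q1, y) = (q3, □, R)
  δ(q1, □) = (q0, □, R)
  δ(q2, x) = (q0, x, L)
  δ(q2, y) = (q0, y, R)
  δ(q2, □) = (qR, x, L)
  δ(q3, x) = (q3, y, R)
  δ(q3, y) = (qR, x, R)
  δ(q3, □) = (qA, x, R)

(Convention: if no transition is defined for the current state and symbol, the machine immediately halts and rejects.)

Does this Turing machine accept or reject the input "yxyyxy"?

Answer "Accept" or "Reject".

Execution trace:
Initial: [q0]yxyyxy
Step 1: δ(q0, y) = (qR, □, L) → [qR]□□xyyxy

The machine reaches the reject state qR and halts.

Answer: Reject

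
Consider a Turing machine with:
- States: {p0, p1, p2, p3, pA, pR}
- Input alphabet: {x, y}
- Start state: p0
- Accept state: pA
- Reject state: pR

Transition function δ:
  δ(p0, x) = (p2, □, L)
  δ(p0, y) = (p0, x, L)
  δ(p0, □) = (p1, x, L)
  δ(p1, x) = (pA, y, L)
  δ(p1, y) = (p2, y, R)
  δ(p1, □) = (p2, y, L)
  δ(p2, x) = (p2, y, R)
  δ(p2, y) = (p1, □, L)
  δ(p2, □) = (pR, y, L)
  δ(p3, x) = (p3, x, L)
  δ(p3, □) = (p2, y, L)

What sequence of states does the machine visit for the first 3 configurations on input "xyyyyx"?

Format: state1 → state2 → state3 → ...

Execution trace:
Initial: [p0]xyyyyx
Step 1: δ(p0, x) = (p2, □, L) → [p2]□□yyyyx
Step 2: δ(p2, □) = (pR, y, L) → [pR]□y□yyyyx

The machine reaches the reject state pR and halts.

State sequence: p0 → p2 → pR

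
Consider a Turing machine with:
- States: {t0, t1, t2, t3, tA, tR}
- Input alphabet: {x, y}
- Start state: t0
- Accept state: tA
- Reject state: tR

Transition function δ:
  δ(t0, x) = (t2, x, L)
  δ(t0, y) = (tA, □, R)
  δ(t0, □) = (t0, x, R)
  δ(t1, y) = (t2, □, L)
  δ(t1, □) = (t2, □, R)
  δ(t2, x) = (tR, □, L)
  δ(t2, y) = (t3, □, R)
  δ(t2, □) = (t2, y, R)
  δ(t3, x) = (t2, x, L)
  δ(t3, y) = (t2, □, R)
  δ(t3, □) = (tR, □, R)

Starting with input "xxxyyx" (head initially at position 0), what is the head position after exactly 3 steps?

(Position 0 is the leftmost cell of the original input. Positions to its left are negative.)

Execution trace (head position shown):
Step 0: [t0]xxxyyx  (head at position 0)
Step 1: move left → [t2]□xxxyyx  (head at position -1)
Step 2: move right → y[t2]xxxyyx  (head at position 0)
Step 3: move left → [tR]y□xxyyx  (head at position -1)

After 3 steps, the head is at position -1.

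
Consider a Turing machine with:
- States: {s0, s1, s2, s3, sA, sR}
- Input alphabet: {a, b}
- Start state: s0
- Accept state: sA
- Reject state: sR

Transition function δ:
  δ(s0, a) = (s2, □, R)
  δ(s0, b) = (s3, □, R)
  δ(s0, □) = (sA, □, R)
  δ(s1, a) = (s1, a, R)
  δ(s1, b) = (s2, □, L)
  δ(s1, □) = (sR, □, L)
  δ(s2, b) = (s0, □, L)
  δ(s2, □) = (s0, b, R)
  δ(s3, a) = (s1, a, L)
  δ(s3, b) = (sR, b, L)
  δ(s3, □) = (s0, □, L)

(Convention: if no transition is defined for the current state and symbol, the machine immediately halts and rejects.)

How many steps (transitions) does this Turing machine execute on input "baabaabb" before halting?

Execution trace:
Initial: [s0]baabaabb
Step 1: δ(s0, b) = (s3, □, R) → □[s3]aabaabb
Step 2: δ(s3, a) = (s1, a, L) → [s1]□aabaabb
Step 3: δ(s1, □) = (sR, □, L) → [sR]□□aabaabb

The machine reaches the reject state sR and halts.

The machine executed 3 steps before halting.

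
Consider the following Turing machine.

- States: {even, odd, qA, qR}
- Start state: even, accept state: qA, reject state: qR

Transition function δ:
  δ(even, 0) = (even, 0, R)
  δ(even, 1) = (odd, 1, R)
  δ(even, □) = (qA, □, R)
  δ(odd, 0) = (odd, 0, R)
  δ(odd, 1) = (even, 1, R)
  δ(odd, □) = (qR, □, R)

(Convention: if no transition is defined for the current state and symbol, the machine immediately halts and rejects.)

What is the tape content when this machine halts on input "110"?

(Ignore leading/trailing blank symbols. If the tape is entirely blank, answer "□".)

Execution trace:
Initial: [even]110
Step 1: δ(even, 1) = (odd, 1, R) → 1[odd]10
Step 2: δ(odd, 1) = (even, 1, R) → 11[even]0
Step 3: δ(even, 0) = (even, 0, R) → 110[even]□
Step 4: δ(even, □) = (qA, □, R) → 110□[qA]□

The machine reaches the accept state qA and halts.

Final tape (ignoring leading/trailing blanks): 110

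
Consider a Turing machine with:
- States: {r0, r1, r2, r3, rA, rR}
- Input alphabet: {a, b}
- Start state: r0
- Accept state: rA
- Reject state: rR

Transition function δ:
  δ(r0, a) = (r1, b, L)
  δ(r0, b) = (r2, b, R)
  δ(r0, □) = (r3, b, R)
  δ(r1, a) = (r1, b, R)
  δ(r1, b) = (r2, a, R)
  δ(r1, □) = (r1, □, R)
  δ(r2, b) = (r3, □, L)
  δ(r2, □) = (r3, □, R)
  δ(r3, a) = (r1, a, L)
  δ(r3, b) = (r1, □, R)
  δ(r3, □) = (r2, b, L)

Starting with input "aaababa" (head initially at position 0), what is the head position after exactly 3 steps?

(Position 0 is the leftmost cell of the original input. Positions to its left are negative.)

Execution trace (head position shown):
Step 0: [r0]aaababa  (head at position 0)
Step 1: move left → [r1]□baababa  (head at position -1)
Step 2: move right → □[r1]baababa  (head at position 0)
Step 3: move right → □a[r2]aababa  (head at position 1)

After 3 steps, the head is at position 1.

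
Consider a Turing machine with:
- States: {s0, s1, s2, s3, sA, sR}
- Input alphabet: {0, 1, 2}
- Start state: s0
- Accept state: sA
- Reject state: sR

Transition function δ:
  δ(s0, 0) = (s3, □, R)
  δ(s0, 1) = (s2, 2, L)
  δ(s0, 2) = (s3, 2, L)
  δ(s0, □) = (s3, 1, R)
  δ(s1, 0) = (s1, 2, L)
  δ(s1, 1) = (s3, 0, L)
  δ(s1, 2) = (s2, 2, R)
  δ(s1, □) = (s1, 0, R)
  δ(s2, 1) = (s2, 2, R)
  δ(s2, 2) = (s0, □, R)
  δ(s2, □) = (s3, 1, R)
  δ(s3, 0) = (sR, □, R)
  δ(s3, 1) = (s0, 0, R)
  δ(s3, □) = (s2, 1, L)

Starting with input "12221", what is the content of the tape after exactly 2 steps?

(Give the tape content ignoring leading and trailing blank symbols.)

Execution trace:
Initial: [s0]12221
Step 1: δ(s0, 1) = (s2, 2, L) → [s2]□22221
Step 2: δ(s2, □) = (s3, 1, R) → 1[s3]22221

No transition is defined for δ(s3, 2). By convention the machine halts and rejects.

After 2 steps, the tape (ignoring leading/trailing blanks) is: 122221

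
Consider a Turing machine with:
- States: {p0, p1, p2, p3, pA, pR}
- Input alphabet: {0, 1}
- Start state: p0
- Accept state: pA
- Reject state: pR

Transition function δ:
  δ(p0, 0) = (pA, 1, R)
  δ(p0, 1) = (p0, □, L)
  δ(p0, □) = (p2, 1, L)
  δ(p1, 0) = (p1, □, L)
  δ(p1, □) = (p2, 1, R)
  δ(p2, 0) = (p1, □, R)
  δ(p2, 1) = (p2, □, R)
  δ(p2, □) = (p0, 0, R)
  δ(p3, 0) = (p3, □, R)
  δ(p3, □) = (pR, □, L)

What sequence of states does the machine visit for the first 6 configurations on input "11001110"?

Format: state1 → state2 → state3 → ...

Execution trace:
Initial: [p0]11001110
Step 1: δ(p0, 1) = (p0, □, L) → [p0]□□1001110
Step 2: δ(p0, □) = (p2, 1, L) → [p2]□1□1001110
Step 3: δ(p2, □) = (p0, 0, R) → 0[p0]1□1001110
Step 4: δ(p0, 1) = (p0, □, L) → [p0]0□□1001110
Step 5: δ(p0, 0) = (pA, 1, R) → 1[pA]□□1001110

The machine reaches the accept state pA and halts.

State sequence: p0 → p0 → p2 → p0 → p0 → pA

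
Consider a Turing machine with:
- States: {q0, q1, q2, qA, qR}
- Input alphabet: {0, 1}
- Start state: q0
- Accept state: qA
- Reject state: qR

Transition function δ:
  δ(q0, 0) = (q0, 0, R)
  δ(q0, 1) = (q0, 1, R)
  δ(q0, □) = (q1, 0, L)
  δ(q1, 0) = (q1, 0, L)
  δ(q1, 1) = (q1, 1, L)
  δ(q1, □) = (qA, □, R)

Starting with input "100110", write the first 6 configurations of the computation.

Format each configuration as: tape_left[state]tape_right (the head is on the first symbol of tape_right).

Transitions applied:
Step 1: δ(q0, 1) = (q0, 1, R)
Step 2: δ(q0, 0) = (q0, 0, R)
Step 3: δ(q0, 0) = (q0, 0, R)
Step 4: δ(q0, 1) = (q0, 1, R)
Step 5: δ(q0, 1) = (q0, 1, R)

The first 6 configurations are:
[q0]100110 ⊢ 1[q0]00110 ⊢ 10[q0]0110 ⊢ 100[q0]110 ⊢ 1001[q0]10 ⊢ 10011[q0]0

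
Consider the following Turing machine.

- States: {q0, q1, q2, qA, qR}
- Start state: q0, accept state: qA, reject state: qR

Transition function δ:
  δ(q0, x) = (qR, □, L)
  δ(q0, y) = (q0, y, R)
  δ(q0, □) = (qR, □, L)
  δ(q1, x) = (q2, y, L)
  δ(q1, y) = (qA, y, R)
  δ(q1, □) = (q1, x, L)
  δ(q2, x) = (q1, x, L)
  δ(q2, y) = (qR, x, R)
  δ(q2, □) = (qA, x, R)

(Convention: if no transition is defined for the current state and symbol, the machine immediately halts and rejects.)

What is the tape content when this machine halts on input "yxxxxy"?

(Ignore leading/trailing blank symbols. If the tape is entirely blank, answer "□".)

Execution trace:
Initial: [q0]yxxxxy
Step 1: δ(q0, y) = (q0, y, R) → y[q0]xxxxy
Step 2: δ(q0, x) = (qR, □, L) → [qR]y□xxxy

The machine reaches the reject state qR and halts.

Final tape (ignoring leading/trailing blanks): y□xxxy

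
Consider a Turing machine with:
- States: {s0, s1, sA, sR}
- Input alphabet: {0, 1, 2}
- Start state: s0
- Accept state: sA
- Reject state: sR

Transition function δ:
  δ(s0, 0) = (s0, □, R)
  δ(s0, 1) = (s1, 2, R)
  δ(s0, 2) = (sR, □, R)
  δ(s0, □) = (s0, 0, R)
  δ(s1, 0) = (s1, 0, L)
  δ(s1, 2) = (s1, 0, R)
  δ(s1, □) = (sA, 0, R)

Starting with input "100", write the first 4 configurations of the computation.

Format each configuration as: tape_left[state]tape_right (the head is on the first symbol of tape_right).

Transitions applied:
Step 1: δ(s0, 1) = (s1, 2, R)
Step 2: δ(s1, 0) = (s1, 0, L)
Step 3: δ(s1, 2) = (s1, 0, R)

The first 4 configurations are:
[s0]100 ⊢ 2[s1]00 ⊢ [s1]200 ⊢ 0[s1]00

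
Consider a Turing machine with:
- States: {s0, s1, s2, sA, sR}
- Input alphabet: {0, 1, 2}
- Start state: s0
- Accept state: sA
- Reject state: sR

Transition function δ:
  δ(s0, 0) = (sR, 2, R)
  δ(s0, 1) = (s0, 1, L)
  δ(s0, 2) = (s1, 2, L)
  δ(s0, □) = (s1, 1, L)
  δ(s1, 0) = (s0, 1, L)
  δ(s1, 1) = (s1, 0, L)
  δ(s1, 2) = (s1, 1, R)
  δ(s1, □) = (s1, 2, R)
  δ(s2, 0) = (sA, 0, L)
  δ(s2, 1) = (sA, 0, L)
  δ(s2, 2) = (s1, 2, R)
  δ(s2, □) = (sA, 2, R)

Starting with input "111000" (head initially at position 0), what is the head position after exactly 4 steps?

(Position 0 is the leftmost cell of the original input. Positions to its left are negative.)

Execution trace (head position shown):
Step 0: [s0]111000  (head at position 0)
Step 1: move left → [s0]□111000  (head at position -1)
Step 2: move left → [s1]□1111000  (head at position -2)
Step 3: move right → 2[s1]1111000  (head at position -1)
Step 4: move left → [s1]20111000  (head at position -2)

After 4 steps, the head is at position -2.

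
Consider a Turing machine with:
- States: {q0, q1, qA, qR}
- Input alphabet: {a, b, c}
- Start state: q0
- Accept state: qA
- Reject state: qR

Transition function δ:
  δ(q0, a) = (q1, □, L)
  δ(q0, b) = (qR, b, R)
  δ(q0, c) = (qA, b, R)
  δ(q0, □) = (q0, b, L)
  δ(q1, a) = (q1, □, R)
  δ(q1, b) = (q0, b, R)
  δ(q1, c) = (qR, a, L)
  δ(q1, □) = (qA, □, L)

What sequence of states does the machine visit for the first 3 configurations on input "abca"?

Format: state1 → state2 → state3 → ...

Execution trace:
Initial: [q0]abca
Step 1: δ(q0, a) = (q1, □, L) → [q1]□□bca
Step 2: δ(q1, □) = (qA, □, L) → [qA]□□□bca

The machine reaches the accept state qA and halts.

State sequence: q0 → q1 → qA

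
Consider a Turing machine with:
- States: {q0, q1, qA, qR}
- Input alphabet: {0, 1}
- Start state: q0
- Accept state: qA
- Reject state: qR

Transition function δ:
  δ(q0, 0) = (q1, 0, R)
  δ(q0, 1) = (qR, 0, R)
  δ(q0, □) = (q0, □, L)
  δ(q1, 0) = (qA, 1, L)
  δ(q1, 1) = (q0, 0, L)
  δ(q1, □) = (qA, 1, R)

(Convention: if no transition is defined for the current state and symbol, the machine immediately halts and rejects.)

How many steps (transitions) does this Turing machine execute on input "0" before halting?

Execution trace:
Initial: [q0]0
Step 1: δ(q0, 0) = (q1, 0, R) → 0[q1]□
Step 2: δ(q1, □) = (qA, 1, R) → 01[qA]□

The machine reaches the accept state qA and halts.

The machine executed 2 steps before halting.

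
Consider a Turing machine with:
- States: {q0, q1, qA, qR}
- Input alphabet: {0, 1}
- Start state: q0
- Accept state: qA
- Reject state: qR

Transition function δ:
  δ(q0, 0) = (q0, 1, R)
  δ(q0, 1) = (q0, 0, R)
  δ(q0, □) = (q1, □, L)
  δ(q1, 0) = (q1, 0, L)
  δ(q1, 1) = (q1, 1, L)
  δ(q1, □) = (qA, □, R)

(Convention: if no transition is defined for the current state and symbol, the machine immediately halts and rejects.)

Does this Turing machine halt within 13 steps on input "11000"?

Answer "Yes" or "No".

Execution trace:
Initial: [q0]11000
Step 1: δ(q0, 1) = (q0, 0, R) → 0[q0]1000
Step 2: δ(q0, 1) = (q0, 0, R) → 00[q0]000
Step 3: δ(q0, 0) = (q0, 1, R) → 001[q0]00
Step 4: δ(q0, 0) = (q0, 1, R) → 0011[q0]0
Step 5: δ(q0, 0) = (q0, 1, R) → 00111[q0]□
Step 6: δ(q0, □) = (q1, □, L) → 0011[q1]1□
Step 7: δ(q1, 1) = (q1, 1, L) → 001[q1]11□
Step 8: δ(q1, 1) = (q1, 1, L) → 00[q1]111□
Step 9: δ(q1, 1) = (q1, 1, L) → 0[q1]0111□
Step 10: δ(q1, 0) = (q1, 0, L) → [q1]00111□
Step 11: δ(q1, 0) = (q1, 0, L) → [q1]□00111□
Step 12: δ(q1, □) = (qA, □, R) → □[qA]00111□

The machine reaches the accept state qA and halts.
The machine halted after 12 steps (within the 13-step bound).

Answer: Yes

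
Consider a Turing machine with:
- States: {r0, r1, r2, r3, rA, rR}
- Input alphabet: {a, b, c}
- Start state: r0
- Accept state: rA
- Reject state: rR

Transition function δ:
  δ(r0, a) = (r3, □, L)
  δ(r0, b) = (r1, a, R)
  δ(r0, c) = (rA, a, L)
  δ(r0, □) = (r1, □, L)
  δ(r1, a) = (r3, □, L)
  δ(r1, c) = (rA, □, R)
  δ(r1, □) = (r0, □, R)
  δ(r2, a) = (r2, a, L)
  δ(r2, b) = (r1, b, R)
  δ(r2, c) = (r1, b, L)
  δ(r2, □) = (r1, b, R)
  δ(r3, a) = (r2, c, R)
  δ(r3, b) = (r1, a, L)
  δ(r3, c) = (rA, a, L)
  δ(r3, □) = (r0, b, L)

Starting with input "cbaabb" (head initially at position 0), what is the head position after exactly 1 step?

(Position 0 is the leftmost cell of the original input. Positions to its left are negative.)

Execution trace (head position shown):
Step 0: [r0]cbaabb  (head at position 0)
Step 1: move left → [rA]□abaabb  (head at position -1)

After 1 step, the head is at position -1.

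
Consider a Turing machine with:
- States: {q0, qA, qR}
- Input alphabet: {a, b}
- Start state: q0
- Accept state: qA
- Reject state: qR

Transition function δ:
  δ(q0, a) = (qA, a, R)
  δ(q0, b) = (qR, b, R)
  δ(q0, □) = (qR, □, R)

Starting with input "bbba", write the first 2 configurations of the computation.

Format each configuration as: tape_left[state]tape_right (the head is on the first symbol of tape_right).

Transitions applied:
Step 1: δ(q0, b) = (qR, b, R)

The first 2 configurations are:
[q0]bbba ⊢ b[qR]bba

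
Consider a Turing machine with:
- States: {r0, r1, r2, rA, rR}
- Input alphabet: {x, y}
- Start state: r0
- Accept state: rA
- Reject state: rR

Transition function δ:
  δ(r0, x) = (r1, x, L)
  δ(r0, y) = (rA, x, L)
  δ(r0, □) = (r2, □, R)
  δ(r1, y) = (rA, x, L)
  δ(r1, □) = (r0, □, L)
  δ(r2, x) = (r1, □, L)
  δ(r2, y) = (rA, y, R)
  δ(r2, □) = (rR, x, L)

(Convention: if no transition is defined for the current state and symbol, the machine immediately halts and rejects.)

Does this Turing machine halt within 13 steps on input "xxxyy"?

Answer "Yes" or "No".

Execution trace:
Initial: [r0]xxxyy
Step 1: δ(r0, x) = (r1, x, L) → [r1]□xxxyy
Step 2: δ(r1, □) = (r0, □, L) → [r0]□□xxxyy
Step 3: δ(r0, □) = (r2, □, R) → □[r2]□xxxyy
Step 4: δ(r2, □) = (rR, x, L) → [rR]□xxxxyy

The machine reaches the reject state rR and halts.
The machine halted after 4 steps (within the 13-step bound).

Answer: Yes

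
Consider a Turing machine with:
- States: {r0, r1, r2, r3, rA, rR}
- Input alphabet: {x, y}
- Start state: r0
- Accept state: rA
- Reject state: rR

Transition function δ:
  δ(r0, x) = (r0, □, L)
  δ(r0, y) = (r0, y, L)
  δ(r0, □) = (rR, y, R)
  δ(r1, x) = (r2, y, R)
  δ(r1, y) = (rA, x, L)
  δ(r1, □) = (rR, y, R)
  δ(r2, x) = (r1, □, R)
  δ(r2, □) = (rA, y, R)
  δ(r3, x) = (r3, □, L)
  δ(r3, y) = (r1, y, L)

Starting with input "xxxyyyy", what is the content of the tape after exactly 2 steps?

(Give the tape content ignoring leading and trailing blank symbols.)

Execution trace:
Initial: [r0]xxxyyyy
Step 1: δ(r0, x) = (r0, □, L) → [r0]□□xxyyyy
Step 2: δ(r0, □) = (rR, y, R) → y[rR]□xxyyyy

The machine reaches the reject state rR and halts.

After 2 steps, the tape (ignoring leading/trailing blanks) is: y□xxyyyy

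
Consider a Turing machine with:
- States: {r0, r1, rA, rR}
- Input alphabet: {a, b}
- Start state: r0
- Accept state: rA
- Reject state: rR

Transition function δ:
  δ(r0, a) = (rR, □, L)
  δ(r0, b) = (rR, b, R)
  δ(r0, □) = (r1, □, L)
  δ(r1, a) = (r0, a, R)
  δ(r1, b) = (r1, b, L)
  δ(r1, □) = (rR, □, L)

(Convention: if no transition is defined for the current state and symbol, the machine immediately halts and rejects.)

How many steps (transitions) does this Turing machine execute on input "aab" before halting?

Execution trace:
Initial: [r0]aab
Step 1: δ(r0, a) = (rR, □, L) → [rR]□□ab

The machine reaches the reject state rR and halts.

The machine executed 1 step before halting.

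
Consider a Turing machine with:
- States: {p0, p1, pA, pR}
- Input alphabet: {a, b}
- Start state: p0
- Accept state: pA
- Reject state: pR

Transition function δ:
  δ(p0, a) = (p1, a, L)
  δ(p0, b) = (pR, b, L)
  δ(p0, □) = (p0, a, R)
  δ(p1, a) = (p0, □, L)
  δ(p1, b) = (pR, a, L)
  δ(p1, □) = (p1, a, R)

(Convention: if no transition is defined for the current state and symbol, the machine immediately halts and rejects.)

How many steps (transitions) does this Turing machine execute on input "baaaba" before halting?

Execution trace:
Initial: [p0]baaaba
Step 1: δ(p0, b) = (pR, b, L) → [pR]□baaaba

The machine reaches the reject state pR and halts.

The machine executed 1 step before halting.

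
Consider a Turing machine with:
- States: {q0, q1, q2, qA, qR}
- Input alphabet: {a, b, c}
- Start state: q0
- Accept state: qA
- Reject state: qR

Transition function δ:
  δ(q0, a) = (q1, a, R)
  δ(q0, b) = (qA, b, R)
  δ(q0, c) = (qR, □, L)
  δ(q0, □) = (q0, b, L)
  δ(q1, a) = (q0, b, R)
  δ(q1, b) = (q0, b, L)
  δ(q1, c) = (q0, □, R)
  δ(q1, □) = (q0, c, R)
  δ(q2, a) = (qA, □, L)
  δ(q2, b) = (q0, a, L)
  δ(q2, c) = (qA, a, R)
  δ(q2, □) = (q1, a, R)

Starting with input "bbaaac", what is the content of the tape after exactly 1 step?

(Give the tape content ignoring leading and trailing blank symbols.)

Execution trace:
Initial: [q0]bbaaac
Step 1: δ(q0, b) = (qA, b, R) → b[qA]baaac

The machine reaches the accept state qA and halts.

After 1 step, the tape (ignoring leading/trailing blanks) is: bbaaac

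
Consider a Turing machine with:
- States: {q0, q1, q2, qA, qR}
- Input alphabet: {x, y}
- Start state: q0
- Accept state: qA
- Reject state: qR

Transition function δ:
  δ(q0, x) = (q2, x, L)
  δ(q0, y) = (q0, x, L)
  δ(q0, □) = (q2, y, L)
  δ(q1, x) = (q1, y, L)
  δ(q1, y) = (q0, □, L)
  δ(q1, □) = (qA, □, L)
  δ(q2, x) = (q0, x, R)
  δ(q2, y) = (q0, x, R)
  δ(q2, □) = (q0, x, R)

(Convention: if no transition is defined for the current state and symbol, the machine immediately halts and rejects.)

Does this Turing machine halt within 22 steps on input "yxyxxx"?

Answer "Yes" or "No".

Execution trace:
Initial: [q0]yxyxxx
Step 1: δ(q0, y) = (q0, x, L) → [q0]□xxyxxx
Step 2: δ(q0, □) = (q2, y, L) → [q2]□yxxyxxx
Step 3: δ(q2, □) = (q0, x, R) → x[q0]yxxyxxx
Step 4: δ(q0, y) = (q0, x, L) → [q0]xxxxyxxx
Step 5: δ(q0, x) = (q2, x, L) → [q2]□xxxxyxxx
Step 6: δ(q2, □) = (q0, x, R) → x[q0]xxxxyxxx
Step 7: δ(q0, x) = (q2, x, L) → [q2]xxxxxyxxx
Step 8: δ(q2, x) = (q0, x, R) → x[q0]xxxxyxxx
Step 9: δ(q0, x) = (q2, x, L) → [q2]xxxxxyxxx
Step 10: δ(q2, x) = (q0, x, R) → x[q0]xxxxyxxx
Step 11: δ(q0, x) = (q2, x, L) → [q2]xxxxxyxxx
Step 12: δ(q2, x) = (q0, x, R) → x[q0]xxxxyxxx
Step 13: δ(q0, x) = (q2, x, L) → [q2]xxxxxyxxx
Step 14: δ(q2, x) = (q0, x, R) → x[q0]xxxxyxxx
Step 15: δ(q0, x) = (q2, x, L) → [q2]xxxxxyxxx
Step 16: δ(q2, x) = (q0, x, R) → x[q0]xxxxyxxx
Step 17: δ(q0, x) = (q2, x, L) → [q2]xxxxxyxxx
Step 18: δ(q2, x) = (q0, x, R) → x[q0]xxxxyxxx
Step 19: δ(q0, x) = (q2, x, L) → [q2]xxxxxyxxx
Step 20: δ(q2, x) = (q0, x, R) → x[q0]xxxxyxxx
Step 21: δ(q0, x) = (q2, x, L) → [q2]xxxxxyxxx
Step 22: δ(q2, x) = (q0, x, R) → x[q0]xxxxyxxx

The machine has not reached a halting state after 22 steps.
The machine did not halt within the 22-step bound.

Answer: No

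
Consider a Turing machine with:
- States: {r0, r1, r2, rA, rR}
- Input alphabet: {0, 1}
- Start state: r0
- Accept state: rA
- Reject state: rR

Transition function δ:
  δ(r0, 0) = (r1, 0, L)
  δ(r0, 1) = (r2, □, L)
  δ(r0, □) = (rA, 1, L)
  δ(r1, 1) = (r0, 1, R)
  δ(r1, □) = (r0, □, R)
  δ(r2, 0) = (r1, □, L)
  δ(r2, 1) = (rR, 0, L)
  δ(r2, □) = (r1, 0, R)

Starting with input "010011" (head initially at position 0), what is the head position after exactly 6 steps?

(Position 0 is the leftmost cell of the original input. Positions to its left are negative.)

Execution trace (head position shown):
Step 0: [r0]010011  (head at position 0)
Step 1: move left → [r1]□010011  (head at position -1)
Step 2: move right → □[r0]010011  (head at position 0)
Step 3: move left → [r1]□010011  (head at position -1)
Step 4: move right → □[r0]010011  (head at position 0)
Step 5: move left → [r1]□010011  (head at position -1)
Step 6: move right → □[r0]010011  (head at position 0)

After 6 steps, the head is at position 0.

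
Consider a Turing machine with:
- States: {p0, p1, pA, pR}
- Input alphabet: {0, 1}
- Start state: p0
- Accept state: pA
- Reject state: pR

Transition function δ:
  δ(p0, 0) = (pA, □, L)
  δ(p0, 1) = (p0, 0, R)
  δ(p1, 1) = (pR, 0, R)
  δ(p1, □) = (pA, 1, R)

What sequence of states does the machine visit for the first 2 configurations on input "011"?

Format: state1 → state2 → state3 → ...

Execution trace:
Initial: [p0]011
Step 1: δ(p0, 0) = (pA, □, L) → [pA]□□11

The machine reaches the accept state pA and halts.

State sequence: p0 → pA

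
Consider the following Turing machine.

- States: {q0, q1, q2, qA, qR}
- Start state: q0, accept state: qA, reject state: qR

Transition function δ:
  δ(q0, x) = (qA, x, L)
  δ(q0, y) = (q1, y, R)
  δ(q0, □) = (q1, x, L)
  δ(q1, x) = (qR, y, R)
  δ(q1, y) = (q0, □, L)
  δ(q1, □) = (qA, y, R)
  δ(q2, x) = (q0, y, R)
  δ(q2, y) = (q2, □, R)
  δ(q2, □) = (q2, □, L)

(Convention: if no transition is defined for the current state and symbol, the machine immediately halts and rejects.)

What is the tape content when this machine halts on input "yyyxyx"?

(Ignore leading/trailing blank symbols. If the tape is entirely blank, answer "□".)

Execution trace:
Initial: [q0]yyyxyx
Step 1: δ(q0, y) = (q1, y, R) → y[q1]yyxyx
Step 2: δ(q1, y) = (q0, □, L) → [q0]y□yxyx
Step 3: δ(q0, y) = (q1, y, R) → y[q1]□yxyx
Step 4: δ(q1, □) = (qA, y, R) → yy[qA]yxyx

The machine reaches the accept state qA and halts.

Final tape (ignoring leading/trailing blanks): yyyxyx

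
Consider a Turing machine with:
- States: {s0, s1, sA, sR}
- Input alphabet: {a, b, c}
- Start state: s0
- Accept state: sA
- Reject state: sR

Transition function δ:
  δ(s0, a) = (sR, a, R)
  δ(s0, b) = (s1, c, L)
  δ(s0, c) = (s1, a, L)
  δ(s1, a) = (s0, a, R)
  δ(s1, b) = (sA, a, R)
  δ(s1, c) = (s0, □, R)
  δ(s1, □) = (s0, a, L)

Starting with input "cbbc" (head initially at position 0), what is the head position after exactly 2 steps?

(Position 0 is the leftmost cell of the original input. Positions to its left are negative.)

Execution trace (head position shown):
Step 0: [s0]cbbc  (head at position 0)
Step 1: move left → [s1]□abbc  (head at position -1)
Step 2: move left → [s0]□aabbc  (head at position -2)

After 2 steps, the head is at position -2.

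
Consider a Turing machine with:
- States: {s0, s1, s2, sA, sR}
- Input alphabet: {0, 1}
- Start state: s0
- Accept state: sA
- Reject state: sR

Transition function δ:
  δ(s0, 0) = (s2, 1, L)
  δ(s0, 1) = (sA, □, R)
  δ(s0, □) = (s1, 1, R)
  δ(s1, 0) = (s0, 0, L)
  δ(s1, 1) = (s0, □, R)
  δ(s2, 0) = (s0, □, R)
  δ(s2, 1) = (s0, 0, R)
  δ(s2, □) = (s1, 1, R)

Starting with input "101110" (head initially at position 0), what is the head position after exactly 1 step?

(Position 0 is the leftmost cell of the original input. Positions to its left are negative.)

Execution trace (head position shown):
Step 0: [s0]101110  (head at position 0)
Step 1: move right → □[sA]01110  (head at position 1)

After 1 step, the head is at position 1.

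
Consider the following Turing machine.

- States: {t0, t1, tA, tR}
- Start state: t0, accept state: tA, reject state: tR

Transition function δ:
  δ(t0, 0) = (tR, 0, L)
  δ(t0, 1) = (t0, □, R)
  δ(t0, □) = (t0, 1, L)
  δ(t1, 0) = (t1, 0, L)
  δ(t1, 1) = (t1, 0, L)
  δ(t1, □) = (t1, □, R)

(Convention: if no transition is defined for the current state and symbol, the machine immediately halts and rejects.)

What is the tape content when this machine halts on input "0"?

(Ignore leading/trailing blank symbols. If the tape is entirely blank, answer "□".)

Execution trace:
Initial: [t0]0
Step 1: δ(t0, 0) = (tR, 0, L) → [tR]□0

The machine reaches the reject state tR and halts.

Final tape (ignoring leading/trailing blanks): 0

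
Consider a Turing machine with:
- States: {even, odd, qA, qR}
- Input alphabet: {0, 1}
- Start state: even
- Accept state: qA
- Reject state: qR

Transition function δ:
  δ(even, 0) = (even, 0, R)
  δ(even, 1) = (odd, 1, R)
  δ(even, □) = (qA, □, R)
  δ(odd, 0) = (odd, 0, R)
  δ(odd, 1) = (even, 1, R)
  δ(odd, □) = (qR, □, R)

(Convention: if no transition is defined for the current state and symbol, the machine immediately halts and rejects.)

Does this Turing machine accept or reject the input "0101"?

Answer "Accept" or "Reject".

Execution trace:
Initial: [even]0101
Step 1: δ(even, 0) = (even, 0, R) → 0[even]101
Step 2: δ(even, 1) = (odd, 1, R) → 01[odd]01
Step 3: δ(odd, 0) = (odd, 0, R) → 010[odd]1
Step 4: δ(odd, 1) = (even, 1, R) → 0101[even]□
Step 5: δ(even, □) = (qA, □, R) → 0101□[qA]□

The machine reaches the accept state qA and halts.

Answer: Accept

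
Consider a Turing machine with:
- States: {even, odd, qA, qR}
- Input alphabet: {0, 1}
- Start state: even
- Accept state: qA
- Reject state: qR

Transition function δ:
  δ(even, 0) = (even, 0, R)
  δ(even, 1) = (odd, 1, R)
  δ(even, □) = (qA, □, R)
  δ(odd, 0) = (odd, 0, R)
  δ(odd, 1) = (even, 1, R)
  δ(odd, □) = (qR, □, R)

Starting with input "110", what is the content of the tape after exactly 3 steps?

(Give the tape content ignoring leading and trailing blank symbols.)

Execution trace:
Initial: [even]110
Step 1: δ(even, 1) = (odd, 1, R) → 1[odd]10
Step 2: δ(odd, 1) = (even, 1, R) → 11[even]0
Step 3: δ(even, 0) = (even, 0, R) → 110[even]□

After 3 steps, the tape (ignoring leading/trailing blanks) is: 110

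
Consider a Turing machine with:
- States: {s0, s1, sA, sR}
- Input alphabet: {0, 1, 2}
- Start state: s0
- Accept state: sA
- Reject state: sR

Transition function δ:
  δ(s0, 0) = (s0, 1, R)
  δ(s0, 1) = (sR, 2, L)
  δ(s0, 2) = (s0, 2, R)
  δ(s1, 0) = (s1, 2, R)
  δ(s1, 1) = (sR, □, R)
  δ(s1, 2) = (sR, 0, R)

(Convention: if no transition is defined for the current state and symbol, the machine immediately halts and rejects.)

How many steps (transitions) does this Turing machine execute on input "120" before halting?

Execution trace:
Initial: [s0]120
Step 1: δ(s0, 1) = (sR, 2, L) → [sR]□220

The machine reaches the reject state sR and halts.

The machine executed 1 step before halting.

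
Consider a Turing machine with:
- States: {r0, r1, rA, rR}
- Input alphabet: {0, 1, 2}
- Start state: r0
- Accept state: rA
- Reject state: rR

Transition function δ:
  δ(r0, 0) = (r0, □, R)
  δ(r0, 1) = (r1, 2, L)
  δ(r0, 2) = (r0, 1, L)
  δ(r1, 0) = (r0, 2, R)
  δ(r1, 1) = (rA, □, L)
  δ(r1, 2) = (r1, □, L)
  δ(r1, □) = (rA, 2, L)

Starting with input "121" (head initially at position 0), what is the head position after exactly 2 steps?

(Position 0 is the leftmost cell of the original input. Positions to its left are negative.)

Execution trace (head position shown):
Step 0: [r0]121  (head at position 0)
Step 1: move left → [r1]□221  (head at position -1)
Step 2: move left → [rA]□2221  (head at position -2)

After 2 steps, the head is at position -2.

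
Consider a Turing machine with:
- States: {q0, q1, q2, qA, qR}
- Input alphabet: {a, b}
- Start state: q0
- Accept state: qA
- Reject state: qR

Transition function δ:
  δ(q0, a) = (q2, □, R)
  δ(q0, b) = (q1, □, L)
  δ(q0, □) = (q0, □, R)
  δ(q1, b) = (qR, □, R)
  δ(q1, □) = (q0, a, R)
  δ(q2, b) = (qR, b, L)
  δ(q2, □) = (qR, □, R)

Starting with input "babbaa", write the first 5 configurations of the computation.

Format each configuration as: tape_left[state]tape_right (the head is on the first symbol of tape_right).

Transitions applied:
Step 1: δ(q0, b) = (q1, □, L)
Step 2: δ(q1, □) = (q0, a, R)
Step 3: δ(q0, □) = (q0, □, R)
Step 4: δ(q0, a) = (q2, □, R)

The first 5 configurations are:
[q0]babbaa ⊢ [q1]□□abbaa ⊢ a[q0]□abbaa ⊢ a□[q0]abbaa ⊢ a□□[q2]bbaa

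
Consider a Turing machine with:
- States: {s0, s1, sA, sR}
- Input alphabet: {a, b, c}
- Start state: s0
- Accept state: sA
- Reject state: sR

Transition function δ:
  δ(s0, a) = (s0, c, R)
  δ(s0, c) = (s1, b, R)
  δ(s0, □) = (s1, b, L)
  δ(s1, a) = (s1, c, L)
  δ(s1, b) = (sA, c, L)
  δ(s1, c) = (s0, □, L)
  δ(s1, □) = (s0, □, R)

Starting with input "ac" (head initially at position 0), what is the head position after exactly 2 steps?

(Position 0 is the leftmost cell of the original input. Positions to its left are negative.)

Execution trace (head position shown):
Step 0: [s0]ac  (head at position 0)
Step 1: move right → c[s0]c  (head at position 1)
Step 2: move right → cb[s1]□  (head at position 2)

After 2 steps, the head is at position 2.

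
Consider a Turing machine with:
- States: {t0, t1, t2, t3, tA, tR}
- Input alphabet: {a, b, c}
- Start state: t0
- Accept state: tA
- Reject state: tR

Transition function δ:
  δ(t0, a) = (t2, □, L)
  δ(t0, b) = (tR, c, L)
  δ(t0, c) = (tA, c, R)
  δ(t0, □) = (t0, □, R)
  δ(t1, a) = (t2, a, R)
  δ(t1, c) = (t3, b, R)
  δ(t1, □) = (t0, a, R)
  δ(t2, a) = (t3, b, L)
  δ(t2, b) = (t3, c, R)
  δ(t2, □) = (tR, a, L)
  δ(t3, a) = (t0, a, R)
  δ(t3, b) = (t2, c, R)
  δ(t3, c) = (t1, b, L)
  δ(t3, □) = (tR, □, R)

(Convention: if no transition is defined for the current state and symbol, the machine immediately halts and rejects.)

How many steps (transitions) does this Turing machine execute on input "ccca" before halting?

Execution trace:
Initial: [t0]ccca
Step 1: δ(t0, c) = (tA, c, R) → c[tA]cca

The machine reaches the accept state tA and halts.

The machine executed 1 step before halting.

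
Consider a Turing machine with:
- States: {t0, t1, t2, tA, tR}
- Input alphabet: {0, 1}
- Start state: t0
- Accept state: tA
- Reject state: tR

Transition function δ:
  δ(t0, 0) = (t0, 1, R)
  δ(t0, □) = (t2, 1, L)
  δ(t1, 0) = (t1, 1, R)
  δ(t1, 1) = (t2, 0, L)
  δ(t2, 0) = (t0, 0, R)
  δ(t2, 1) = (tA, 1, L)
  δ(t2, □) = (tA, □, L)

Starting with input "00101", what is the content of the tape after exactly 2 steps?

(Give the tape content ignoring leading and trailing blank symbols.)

Execution trace:
Initial: [t0]00101
Step 1: δ(t0, 0) = (t0, 1, R) → 1[t0]0101
Step 2: δ(t0, 0) = (t0, 1, R) → 11[t0]101

No transition is defined for δ(t0, 1). By convention the machine halts and rejects.

After 2 steps, the tape (ignoring leading/trailing blanks) is: 11101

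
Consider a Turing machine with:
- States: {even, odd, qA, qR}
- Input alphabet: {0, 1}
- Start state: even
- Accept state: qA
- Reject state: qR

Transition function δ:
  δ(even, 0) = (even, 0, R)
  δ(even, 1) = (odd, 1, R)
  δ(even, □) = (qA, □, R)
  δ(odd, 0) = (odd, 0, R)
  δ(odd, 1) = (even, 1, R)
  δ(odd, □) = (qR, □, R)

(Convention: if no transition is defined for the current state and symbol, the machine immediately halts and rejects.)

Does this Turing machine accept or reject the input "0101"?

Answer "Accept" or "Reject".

Execution trace:
Initial: [even]0101
Step 1: δ(even, 0) = (even, 0, R) → 0[even]101
Step 2: δ(even, 1) = (odd, 1, R) → 01[odd]01
Step 3: δ(odd, 0) = (odd, 0, R) → 010[odd]1
Step 4: δ(odd, 1) = (even, 1, R) → 0101[even]□
Step 5: δ(even, □) = (qA, □, R) → 0101□[qA]□

The machine reaches the accept state qA and halts.

Answer: Accept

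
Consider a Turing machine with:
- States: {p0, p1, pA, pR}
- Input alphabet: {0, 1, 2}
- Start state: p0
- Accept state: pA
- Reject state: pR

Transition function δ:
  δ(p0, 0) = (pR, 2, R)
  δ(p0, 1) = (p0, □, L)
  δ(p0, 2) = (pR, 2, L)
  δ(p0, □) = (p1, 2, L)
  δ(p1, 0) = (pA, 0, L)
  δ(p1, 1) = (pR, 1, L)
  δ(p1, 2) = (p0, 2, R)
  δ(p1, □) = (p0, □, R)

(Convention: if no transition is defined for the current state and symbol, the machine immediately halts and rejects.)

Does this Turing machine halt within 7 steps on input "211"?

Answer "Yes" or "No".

Execution trace:
Initial: [p0]211
Step 1: δ(p0, 2) = (pR, 2, L) → [pR]□211

The machine reaches the reject state pR and halts.
The machine halted after 1 step (within the 7-step bound).

Answer: Yes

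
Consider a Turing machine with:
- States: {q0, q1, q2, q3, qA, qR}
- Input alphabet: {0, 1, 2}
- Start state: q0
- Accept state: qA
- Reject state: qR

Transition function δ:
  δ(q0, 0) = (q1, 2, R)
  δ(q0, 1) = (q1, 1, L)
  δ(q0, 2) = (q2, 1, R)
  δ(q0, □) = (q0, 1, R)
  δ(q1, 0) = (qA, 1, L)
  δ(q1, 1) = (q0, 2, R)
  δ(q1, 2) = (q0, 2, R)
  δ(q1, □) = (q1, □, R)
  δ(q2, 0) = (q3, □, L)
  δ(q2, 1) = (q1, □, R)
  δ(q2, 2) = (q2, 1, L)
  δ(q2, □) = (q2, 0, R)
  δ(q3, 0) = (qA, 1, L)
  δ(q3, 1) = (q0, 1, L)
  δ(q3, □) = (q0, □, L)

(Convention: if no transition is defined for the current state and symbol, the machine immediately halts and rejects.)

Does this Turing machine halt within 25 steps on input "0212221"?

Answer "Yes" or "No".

Execution trace:
Initial: [q0]0212221
Step 1: δ(q0, 0) = (q1, 2, R) → 2[q1]212221
Step 2: δ(q1, 2) = (q0, 2, R) → 22[q0]12221
Step 3: δ(q0, 1) = (q1, 1, L) → 2[q1]212221
Step 4: δ(q1, 2) = (q0, 2, R) → 22[q0]12221
Step 5: δ(q0, 1) = (q1, 1, L) → 2[q1]212221
Step 6: δ(q1, 2) = (q0, 2, R) → 22[q0]12221
Step 7: δ(q0, 1) = (q1, 1, L) → 2[q1]212221
Step 8: δ(q1, 2) = (q0, 2, R) → 22[q0]12221
Step 9: δ(q0, 1) = (q1, 1, L) → 2[q1]212221
Step 10: δ(q1, 2) = (q0, 2, R) → 22[q0]12221
Step 11: δ(q0, 1) = (q1, 1, L) → 2[q1]212221
Step 12: δ(q1, 2) = (q0, 2, R) → 22[q0]12221
Step 13: δ(q0, 1) = (q1, 1, L) → 2[q1]212221
Step 14: δ(q1, 2) = (q0, 2, R) → 22[q0]12221
Step 15: δ(q0, 1) = (q1, 1, L) → 2[q1]212221
Step 16: δ(q1, 2) = (q0, 2, R) → 22[q0]12221
Step 17: δ(q0, 1) = (q1, 1, L) → 2[q1]212221
Step 18: δ(q1, 2) = (q0, 2, R) → 22[q0]12221
Step 19: δ(q0, 1) = (q1, 1, L) → 2[q1]212221
Step 20: δ(q1, 2) = (q0, 2, R) → 22[q0]12221
Step 21: δ(q0, 1) = (q1, 1, L) → 2[q1]212221
Step 22: δ(q1, 2) = (q0, 2, R) → 22[q0]12221
Step 23: δ(q0, 1) = (q1, 1, L) → 2[q1]212221
Step 24: δ(q1, 2) = (q0, 2, R) → 22[q0]12221
Step 25: δ(q0, 1) = (q1, 1, L) → 2[q1]212221

The machine has not reached a halting state after 25 steps.
The machine did not halt within the 25-step bound.

Answer: No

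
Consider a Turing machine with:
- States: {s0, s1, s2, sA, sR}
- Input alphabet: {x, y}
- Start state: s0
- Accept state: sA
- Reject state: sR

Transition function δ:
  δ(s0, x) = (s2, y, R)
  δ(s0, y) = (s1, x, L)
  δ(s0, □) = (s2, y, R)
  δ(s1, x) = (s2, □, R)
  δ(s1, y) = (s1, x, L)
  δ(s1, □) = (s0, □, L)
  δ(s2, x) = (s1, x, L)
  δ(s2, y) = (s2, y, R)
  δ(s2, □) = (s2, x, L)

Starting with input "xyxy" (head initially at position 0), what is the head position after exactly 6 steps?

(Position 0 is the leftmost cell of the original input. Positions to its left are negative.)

Execution trace (head position shown):
Step 0: [s0]xyxy  (head at position 0)
Step 1: move right → y[s2]yxy  (head at position 1)
Step 2: move right → yy[s2]xy  (head at position 2)
Step 3: move left → y[s1]yxy  (head at position 1)
Step 4: move left → [s1]yxxy  (head at position 0)
Step 5: move left → [s1]□xxxy  (head at position -1)
Step 6: move left → [s0]□□xxxy  (head at position -2)

After 6 steps, the head is at position -2.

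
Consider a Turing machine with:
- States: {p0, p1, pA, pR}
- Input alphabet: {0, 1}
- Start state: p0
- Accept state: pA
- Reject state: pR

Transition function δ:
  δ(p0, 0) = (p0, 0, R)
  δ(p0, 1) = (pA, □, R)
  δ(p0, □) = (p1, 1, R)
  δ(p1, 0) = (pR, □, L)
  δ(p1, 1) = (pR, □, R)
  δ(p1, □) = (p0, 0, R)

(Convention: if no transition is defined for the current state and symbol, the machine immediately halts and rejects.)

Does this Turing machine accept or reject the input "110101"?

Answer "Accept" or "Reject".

Execution trace:
Initial: [p0]110101
Step 1: δ(p0, 1) = (pA, □, R) → □[pA]10101

The machine reaches the accept state pA and halts.

Answer: Accept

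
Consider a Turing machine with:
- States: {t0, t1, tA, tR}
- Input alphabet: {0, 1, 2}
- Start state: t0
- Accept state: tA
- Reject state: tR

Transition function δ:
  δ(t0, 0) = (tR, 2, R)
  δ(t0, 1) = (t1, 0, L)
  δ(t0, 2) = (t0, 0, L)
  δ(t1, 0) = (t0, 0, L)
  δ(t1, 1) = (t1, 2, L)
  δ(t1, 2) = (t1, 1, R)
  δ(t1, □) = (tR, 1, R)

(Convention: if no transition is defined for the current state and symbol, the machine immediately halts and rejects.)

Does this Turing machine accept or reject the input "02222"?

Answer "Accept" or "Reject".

Execution trace:
Initial: [t0]02222
Step 1: δ(t0, 0) = (tR, 2, R) → 2[tR]2222

The machine reaches the reject state tR and halts.

Answer: Reject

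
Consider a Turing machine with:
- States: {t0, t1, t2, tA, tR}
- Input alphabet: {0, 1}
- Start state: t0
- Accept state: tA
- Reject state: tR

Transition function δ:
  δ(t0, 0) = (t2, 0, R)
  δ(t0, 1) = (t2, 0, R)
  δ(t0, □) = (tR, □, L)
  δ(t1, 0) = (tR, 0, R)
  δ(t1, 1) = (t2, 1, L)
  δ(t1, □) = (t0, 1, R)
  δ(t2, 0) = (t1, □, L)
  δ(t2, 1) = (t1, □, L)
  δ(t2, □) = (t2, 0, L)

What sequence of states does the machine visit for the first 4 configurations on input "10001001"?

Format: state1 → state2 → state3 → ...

Execution trace:
Initial: [t0]10001001
Step 1: δ(t0, 1) = (t2, 0, R) → 0[t2]0001001
Step 2: δ(t2, 0) = (t1, □, L) → [t1]0□001001
Step 3: δ(t1, 0) = (tR, 0, R) → 0[tR]□001001

The machine reaches the reject state tR and halts.

State sequence: t0 → t2 → t1 → tR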